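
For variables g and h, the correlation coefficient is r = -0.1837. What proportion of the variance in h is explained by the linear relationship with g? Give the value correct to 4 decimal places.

r² = (-0.1837)² = 0.0337

0.0337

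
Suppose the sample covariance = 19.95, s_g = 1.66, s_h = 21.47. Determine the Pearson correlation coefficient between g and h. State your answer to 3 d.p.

r = Cov(g,h) / (s_g · s_h) = 19.95 / (1.66 × 21.47)
  = 19.95 / 35.6402 ≈ 0.560

0.560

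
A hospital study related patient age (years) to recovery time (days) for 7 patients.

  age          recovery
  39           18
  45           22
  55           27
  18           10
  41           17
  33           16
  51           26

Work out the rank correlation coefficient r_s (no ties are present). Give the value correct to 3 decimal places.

0.964

Rank age: 3, 5, 7, 1, 4, 2, 6
Rank recovery: 4, 5, 7, 1, 3, 2, 6
d = rank(age) − rank(recovery): -1, 0, 0, 0, 1, 0, 0; Σd² = 2
ρ = 1 − 6Σd² / [n(n²−1)] = 1 − 6×2 / (7×48) = 1 − 12/336 ≈ 0.964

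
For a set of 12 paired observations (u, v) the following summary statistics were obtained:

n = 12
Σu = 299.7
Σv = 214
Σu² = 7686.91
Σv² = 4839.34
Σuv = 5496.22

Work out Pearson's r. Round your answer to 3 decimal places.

0.334

r = (nΣuv − ΣuΣv) / √[(nΣu² − (Σu)²)(nΣv² − (Σv)²)]
Numerator: 12×5496.22 − 299.7×214 = 1818.84
Denominator: √[(92242.92 − 89820.09)(58072.08 − 45796)] = √[2422.83 × 12276.08] = 5453.7010
r = 1818.84 / 5453.7010 ≈ 0.334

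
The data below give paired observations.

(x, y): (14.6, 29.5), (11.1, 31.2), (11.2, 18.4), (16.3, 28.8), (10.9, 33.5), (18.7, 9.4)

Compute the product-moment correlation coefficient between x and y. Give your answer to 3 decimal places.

-0.577

n = 6, Σx = 82.8, Σy = 150.8, Σx² = 1196, Σy² = 4222.3, Σxy = 1993.47
nΣxy − ΣxΣy = 11960.82 − 12486.24 = -525.42
nΣx² − (Σx)² = 7176 − 6855.84 = 320.16; nΣy² − (Σy)² = 25333.8 − 22740.64 = 2593.16
r = -525.42 / √(320.16 × 2593.16) = -525.42 / 911.1674 ≈ -0.577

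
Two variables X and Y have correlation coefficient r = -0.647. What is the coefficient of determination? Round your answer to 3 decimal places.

r² = (-0.647)² = 0.419

0.419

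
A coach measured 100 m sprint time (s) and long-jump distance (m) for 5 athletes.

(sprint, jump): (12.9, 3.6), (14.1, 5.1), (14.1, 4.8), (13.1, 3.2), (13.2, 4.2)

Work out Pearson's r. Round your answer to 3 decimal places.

0.905

n = 5, Σx = 67.4, Σy = 20.9, Σx² = 909.88, Σy² = 89.89, Σxy = 283.39
nΣxy − ΣxΣy = 1416.95 − 1408.66 = 8.29
nΣx² − (Σx)² = 4549.4 − 4542.76 = 6.64; nΣy² − (Σy)² = 449.45 − 436.81 = 12.64
r = 8.29 / √(6.64 × 12.64) = 8.29 / 9.1613 ≈ 0.905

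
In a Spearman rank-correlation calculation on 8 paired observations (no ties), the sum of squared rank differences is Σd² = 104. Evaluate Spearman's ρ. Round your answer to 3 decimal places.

-0.238

ρ = 1 − 6Σd² / [n(n²−1)] = 1 − 6×104 / (8×63)
  = 1 − 624/504 = 1 − 1.2381 ≈ -0.238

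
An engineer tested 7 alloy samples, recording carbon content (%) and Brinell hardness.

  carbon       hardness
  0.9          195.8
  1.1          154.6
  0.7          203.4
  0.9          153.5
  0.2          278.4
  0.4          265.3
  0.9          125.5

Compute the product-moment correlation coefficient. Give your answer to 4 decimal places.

n = 7, Σx = 5.1, Σy = 1376.5, Σx² = 4.33, Σy² = 290813.51, Σxy = 901.56
nΣxy − ΣxΣy = 6310.92 − 7020.15 = -709.23
nΣx² − (Σx)² = 30.31 − 26.01 = 4.3; nΣy² − (Σy)² = 2035694.57 − 1894752.25 = 140942.32
r = -709.23 / √(4.3 × 140942.32) = -709.23 / 778.4934 ≈ -0.9110

-0.9110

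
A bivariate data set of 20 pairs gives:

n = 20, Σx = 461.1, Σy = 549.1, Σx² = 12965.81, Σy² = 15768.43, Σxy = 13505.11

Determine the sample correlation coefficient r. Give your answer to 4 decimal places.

r = (nΣxy − ΣxΣy) / √[(nΣx² − (Σx)²)(nΣy² − (Σy)²)]
Numerator: 20×13505.11 − 461.1×549.1 = 16912.19
Denominator: √[(259316.2 − 212613.21)(315368.6 − 301510.81)] = √[46702.99 × 13857.79] = 25440.1303
r = 16912.19 / 25440.1303 ≈ 0.6648

0.6648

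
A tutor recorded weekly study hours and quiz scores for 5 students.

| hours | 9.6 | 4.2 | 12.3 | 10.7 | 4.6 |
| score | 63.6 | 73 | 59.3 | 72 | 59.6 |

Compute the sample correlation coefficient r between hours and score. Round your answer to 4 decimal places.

-0.2117

n = 5, Σx = 41.4, Σy = 327.5, Σx² = 396.74, Σy² = 21626.61, Σxy = 2691.11
nΣxy − ΣxΣy = 13455.55 − 13558.5 = -102.95
nΣx² − (Σx)² = 1983.7 − 1713.96 = 269.74; nΣy² − (Σy)² = 108133.05 − 107256.25 = 876.8
r = -102.95 / √(269.74 × 876.8) = -102.95 / 486.3209 ≈ -0.2117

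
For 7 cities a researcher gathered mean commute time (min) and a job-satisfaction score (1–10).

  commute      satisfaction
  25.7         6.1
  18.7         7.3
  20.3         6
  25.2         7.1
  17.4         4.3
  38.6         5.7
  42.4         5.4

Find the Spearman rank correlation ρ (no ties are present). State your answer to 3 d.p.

Rank commute: 5, 2, 3, 4, 1, 6, 7
Rank satisfaction: 5, 7, 4, 6, 1, 3, 2
d = rank(commute) − rank(satisfaction): 0, -5, -1, -2, 0, 3, 5; Σd² = 64
ρ = 1 − 6Σd² / [n(n²−1)] = 1 − 6×64 / (7×48) = 1 − 384/336 ≈ -0.143

-0.143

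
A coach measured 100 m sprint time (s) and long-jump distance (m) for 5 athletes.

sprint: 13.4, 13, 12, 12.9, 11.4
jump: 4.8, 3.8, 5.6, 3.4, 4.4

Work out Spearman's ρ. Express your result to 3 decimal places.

Rank sprint: 5, 4, 2, 3, 1
Rank jump: 4, 2, 5, 1, 3
d = rank(sprint) − rank(jump): 1, 2, -3, 2, -2; Σd² = 22
ρ = 1 − 6Σd² / [n(n²−1)] = 1 − 6×22 / (5×24) = 1 − 132/120 ≈ -0.100

-0.100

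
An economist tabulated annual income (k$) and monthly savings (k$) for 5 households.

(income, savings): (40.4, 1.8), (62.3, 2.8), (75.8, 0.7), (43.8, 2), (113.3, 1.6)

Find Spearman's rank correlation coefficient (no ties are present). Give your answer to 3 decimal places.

-0.500

Rank income: 1, 3, 4, 2, 5
Rank savings: 3, 5, 1, 4, 2
d = rank(income) − rank(savings): -2, -2, 3, -2, 3; Σd² = 30
ρ = 1 − 6Σd² / [n(n²−1)] = 1 − 6×30 / (5×24) = 1 − 180/120 ≈ -0.500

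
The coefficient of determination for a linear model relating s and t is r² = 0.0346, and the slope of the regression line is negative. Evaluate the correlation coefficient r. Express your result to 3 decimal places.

|r| = √0.0346 = 0.186
The association is negative, so r = −0.186.

-0.186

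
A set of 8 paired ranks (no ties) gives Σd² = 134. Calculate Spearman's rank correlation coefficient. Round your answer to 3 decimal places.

-0.595

ρ = 1 − 6Σd² / [n(n²−1)] = 1 − 6×134 / (8×63)
  = 1 − 804/504 = 1 − 1.5952 ≈ -0.595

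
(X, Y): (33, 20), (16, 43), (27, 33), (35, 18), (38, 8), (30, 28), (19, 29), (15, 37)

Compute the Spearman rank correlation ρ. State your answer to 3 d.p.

-0.952

Rank X: 6, 2, 4, 7, 8, 5, 3, 1
Rank Y: 3, 8, 6, 2, 1, 4, 5, 7
d = rank(X) − rank(Y): 3, -6, -2, 5, 7, 1, -2, -6; Σd² = 164
ρ = 1 − 6Σd² / [n(n²−1)] = 1 − 6×164 / (8×63) = 1 − 984/504 ≈ -0.952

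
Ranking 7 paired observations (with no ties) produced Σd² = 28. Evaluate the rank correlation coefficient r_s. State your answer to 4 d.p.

0.5000

ρ = 1 − 6Σd² / [n(n²−1)] = 1 − 6×28 / (7×48)
  = 1 − 168/336 = 1 − 0.50000 ≈ 0.5000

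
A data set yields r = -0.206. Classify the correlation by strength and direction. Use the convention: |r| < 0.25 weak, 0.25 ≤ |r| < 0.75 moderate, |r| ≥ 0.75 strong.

r = -0.206 < 0 so the relationship is negative.
|r| = 0.206, which falls in the weak range.

weak negative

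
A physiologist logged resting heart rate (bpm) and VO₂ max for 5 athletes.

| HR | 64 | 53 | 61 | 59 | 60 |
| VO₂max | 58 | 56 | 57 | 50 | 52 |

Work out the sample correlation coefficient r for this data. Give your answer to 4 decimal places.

n = 5, Σx = 297, Σy = 273, Σx² = 17707, Σy² = 14953, Σxy = 16227
nΣxy − ΣxΣy = 81135 − 81081 = 54
nΣx² − (Σx)² = 88535 − 88209 = 326; nΣy² − (Σy)² = 74765 − 74529 = 236
r = 54 / √(326 × 236) = 54 / 277.3734 ≈ 0.1947

0.1947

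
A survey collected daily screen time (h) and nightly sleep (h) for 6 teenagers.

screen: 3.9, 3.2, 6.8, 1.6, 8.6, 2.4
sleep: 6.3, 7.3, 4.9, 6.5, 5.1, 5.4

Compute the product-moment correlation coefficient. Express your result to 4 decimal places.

n = 6, Σx = 26.5, Σy = 35.5, Σx² = 153.97, Σy² = 214.41, Σxy = 148.47
nΣxy − ΣxΣy = 890.82 − 940.75 = -49.93
nΣx² − (Σx)² = 923.82 − 702.25 = 221.57; nΣy² − (Σy)² = 1286.46 − 1260.25 = 26.21
r = -49.93 / √(221.57 × 26.21) = -49.93 / 76.2060 ≈ -0.6552

-0.6552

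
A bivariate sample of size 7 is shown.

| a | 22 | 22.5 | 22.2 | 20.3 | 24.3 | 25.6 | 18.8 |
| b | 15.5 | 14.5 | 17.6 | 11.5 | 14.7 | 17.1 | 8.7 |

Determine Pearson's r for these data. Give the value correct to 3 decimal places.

0.801

n = 7, Σa = 155.7, Σb = 99.6, Σa² = 3494.47, Σb² = 1476.7, Σab = 2249.95
nΣab − ΣaΣb = 15749.65 − 15507.72 = 241.93
nΣa² − (Σa)² = 24461.29 − 24242.49 = 218.8; nΣb² − (Σb)² = 10336.9 − 9920.16 = 416.74
r = 241.93 / √(218.8 × 416.74) = 241.93 / 301.9648 ≈ 0.801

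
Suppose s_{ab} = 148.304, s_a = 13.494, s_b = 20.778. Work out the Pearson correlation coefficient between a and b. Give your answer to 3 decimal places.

0.529

r = Cov(a,b) / (s_a · s_b) = 148.304 / (13.494 × 20.778)
  = 148.304 / 280.3783 ≈ 0.529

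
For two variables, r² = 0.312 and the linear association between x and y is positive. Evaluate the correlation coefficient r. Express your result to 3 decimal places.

0.559

|r| = √0.312 = 0.559
The association is positive, so r = 0.559.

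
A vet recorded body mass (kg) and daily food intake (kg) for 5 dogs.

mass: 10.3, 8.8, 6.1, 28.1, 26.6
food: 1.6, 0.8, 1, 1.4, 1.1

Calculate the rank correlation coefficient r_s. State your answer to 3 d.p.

0.600

Rank mass: 3, 2, 1, 5, 4
Rank food: 5, 1, 2, 4, 3
d = rank(mass) − rank(food): -2, 1, -1, 1, 1; Σd² = 8
ρ = 1 − 6Σd² / [n(n²−1)] = 1 − 6×8 / (5×24) = 1 − 48/120 ≈ 0.600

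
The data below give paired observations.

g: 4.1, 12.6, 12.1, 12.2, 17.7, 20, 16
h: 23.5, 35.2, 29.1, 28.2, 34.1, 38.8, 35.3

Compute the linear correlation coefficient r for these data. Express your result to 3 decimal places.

0.904

n = 7, Σg = 94.7, Σh = 224.2, Σg² = 1440.11, Σh² = 7347.68, Σgh = 3180.39
nΣgh − ΣgΣh = 22262.73 − 21231.74 = 1030.99
nΣg² − (Σg)² = 10080.77 − 8968.09 = 1112.68; nΣh² − (Σh)² = 51433.76 − 50265.64 = 1168.12
r = 1030.99 / √(1112.68 × 1168.12) = 1030.99 / 1140.0631 ≈ 0.904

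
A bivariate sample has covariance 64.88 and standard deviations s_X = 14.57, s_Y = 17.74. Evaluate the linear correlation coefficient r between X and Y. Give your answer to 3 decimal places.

0.251

r = Cov(X,Y) / (s_X · s_Y) = 64.88 / (14.57 × 17.74)
  = 64.88 / 258.4718 ≈ 0.251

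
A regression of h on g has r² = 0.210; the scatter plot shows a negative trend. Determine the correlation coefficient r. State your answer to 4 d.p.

-0.4583

|r| = √0.210 = 0.4583
The association is negative, so r = −0.4583.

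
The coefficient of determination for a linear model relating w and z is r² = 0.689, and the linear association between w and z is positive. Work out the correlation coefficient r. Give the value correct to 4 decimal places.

0.8301

|r| = √0.689 = 0.8301
The association is positive, so r = 0.8301.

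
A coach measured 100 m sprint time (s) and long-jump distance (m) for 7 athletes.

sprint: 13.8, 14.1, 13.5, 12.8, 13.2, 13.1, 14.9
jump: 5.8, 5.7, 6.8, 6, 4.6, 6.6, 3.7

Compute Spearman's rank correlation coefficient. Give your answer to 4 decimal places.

-0.5714

Rank sprint: 5, 6, 4, 1, 3, 2, 7
Rank jump: 4, 3, 7, 5, 2, 6, 1
d = rank(sprint) − rank(jump): 1, 3, -3, -4, 1, -4, 6; Σd² = 88
ρ = 1 − 6Σd² / [n(n²−1)] = 1 − 6×88 / (7×48) = 1 − 528/336 ≈ -0.5714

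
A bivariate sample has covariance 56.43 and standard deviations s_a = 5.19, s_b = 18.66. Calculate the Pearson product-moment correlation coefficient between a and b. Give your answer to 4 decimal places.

r = Cov(a,b) / (s_a · s_b) = 56.43 / (5.19 × 18.66)
  = 56.43 / 96.8454 ≈ 0.5827

0.5827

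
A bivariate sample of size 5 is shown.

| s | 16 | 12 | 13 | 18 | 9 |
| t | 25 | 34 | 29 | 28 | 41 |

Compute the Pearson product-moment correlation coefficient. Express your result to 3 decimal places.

n = 5, Σs = 68, Σt = 157, Σs² = 974, Σt² = 5087, Σst = 2058
nΣst − ΣsΣt = 10290 − 10676 = -386
nΣs² − (Σs)² = 4870 − 4624 = 246; nΣt² − (Σt)² = 25435 − 24649 = 786
r = -386 / √(246 × 786) = -386 / 439.7226 ≈ -0.878

-0.878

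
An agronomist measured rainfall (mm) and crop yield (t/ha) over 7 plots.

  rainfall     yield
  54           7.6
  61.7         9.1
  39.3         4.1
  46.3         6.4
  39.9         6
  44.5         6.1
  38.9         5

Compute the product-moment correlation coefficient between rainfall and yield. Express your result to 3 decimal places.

n = 7, Σx = 324.6, Σy = 44.3, Σx² = 15496.54, Σy² = 296.55, Σxy = 2134.67
nΣxy − ΣxΣy = 14942.69 − 14379.78 = 562.91
nΣx² − (Σx)² = 108475.78 − 105365.16 = 3110.62; nΣy² − (Σy)² = 2075.85 − 1962.49 = 113.36
r = 562.91 / √(3110.62 × 113.36) = 562.91 / 593.8181 ≈ 0.948

0.948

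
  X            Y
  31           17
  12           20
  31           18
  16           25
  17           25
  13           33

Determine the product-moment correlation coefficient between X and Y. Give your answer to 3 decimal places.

-0.696

n = 6, ΣX = 120, ΣY = 138, ΣX² = 2780, ΣY² = 3352, ΣXY = 2579
nΣXY − ΣXΣY = 15474 − 16560 = -1086
nΣX² − (ΣX)² = 16680 − 14400 = 2280; nΣY² − (ΣY)² = 20112 − 19044 = 1068
r = -1086 / √(2280 × 1068) = -1086 / 1560.4615 ≈ -0.696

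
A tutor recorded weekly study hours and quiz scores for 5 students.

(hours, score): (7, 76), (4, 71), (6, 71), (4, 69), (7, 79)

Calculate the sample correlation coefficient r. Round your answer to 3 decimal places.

0.851

n = 5, Σx = 28, Σy = 366, Σx² = 166, Σy² = 26860, Σxy = 2071
nΣxy − ΣxΣy = 10355 − 10248 = 107
nΣx² − (Σx)² = 830 − 784 = 46; nΣy² − (Σy)² = 134300 − 133956 = 344
r = 107 / √(46 × 344) = 107 / 125.7935 ≈ 0.851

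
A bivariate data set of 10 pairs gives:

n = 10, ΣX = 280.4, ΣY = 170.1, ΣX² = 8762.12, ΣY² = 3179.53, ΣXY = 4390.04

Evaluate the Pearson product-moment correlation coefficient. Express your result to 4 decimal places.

r = (nΣXY − ΣXΣY) / √[(nΣX² − (ΣX)²)(nΣY² − (ΣY)²)]
Numerator: 10×4390.04 − 280.4×170.1 = -3795.64
Denominator: √[(87621.2 − 78624.16)(31795.3 − 28934.01)] = √[8997.04 × 2861.29] = 5073.7699
r = -3795.64 / 5073.7699 ≈ -0.7481

-0.7481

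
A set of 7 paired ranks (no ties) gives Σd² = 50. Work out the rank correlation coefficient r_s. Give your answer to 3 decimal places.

0.107

ρ = 1 − 6Σd² / [n(n²−1)] = 1 − 6×50 / (7×48)
  = 1 − 300/336 = 1 − 0.8929 ≈ 0.107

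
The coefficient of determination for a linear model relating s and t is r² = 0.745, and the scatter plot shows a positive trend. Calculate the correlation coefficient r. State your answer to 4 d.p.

|r| = √0.745 = 0.8631
The association is positive, so r = 0.8631.

0.8631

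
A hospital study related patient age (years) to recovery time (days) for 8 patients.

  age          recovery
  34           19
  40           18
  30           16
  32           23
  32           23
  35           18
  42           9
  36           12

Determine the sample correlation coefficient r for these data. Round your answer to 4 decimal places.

n = 8, Σx = 281, Σy = 138, Σx² = 9989, Σy² = 2548, Σxy = 4758
nΣxy − ΣxΣy = 38064 − 38778 = -714
nΣx² − (Σx)² = 79912 − 78961 = 951; nΣy² − (Σy)² = 20384 − 19044 = 1340
r = -714 / √(951 × 1340) = -714 / 1128.8667 ≈ -0.6325

-0.6325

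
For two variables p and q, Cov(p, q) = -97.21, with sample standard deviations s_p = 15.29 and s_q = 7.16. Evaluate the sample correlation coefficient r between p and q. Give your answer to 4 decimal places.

r = Cov(p,q) / (s_p · s_q) = -97.21 / (15.29 × 7.16)
  = -97.21 / 109.4764 ≈ -0.8880

-0.8880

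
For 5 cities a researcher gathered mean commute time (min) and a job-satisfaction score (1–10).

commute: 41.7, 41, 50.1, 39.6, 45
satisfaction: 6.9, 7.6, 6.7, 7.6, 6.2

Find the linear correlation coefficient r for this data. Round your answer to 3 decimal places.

n = 5, Σx = 217.4, Σy = 35, Σx² = 9523.06, Σy² = 246.46, Σxy = 1514.96
nΣxy − ΣxΣy = 7574.8 − 7609 = -34.2
nΣx² − (Σx)² = 47615.3 − 47262.76 = 352.54; nΣy² − (Σy)² = 1232.3 − 1225 = 7.3
r = -34.2 / √(352.54 × 7.3) = -34.2 / 50.7301 ≈ -0.674

-0.674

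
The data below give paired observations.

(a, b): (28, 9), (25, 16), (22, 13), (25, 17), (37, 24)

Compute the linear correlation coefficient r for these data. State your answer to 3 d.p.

n = 5, Σa = 137, Σb = 79, Σa² = 3887, Σb² = 1371, Σab = 2251
nΣab − ΣaΣb = 11255 − 10823 = 432
nΣa² − (Σa)² = 19435 − 18769 = 666; nΣb² − (Σb)² = 6855 − 6241 = 614
r = 432 / √(666 × 614) = 432 / 639.4717 ≈ 0.676

0.676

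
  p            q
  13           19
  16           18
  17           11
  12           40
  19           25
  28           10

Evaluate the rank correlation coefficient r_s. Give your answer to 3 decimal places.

Rank p: 2, 3, 4, 1, 5, 6
Rank q: 4, 3, 2, 6, 5, 1
d = rank(p) − rank(q): -2, 0, 2, -5, 0, 5; Σd² = 58
ρ = 1 − 6Σd² / [n(n²−1)] = 1 − 6×58 / (6×35) = 1 − 348/210 ≈ -0.657

-0.657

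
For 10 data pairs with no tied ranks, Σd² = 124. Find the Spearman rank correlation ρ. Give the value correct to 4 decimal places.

ρ = 1 − 6Σd² / [n(n²−1)] = 1 − 6×124 / (10×99)
  = 1 − 744/990 = 1 − 0.75152 ≈ 0.2485

0.2485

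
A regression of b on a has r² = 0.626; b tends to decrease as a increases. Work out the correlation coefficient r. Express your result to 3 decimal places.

|r| = √0.626 = 0.791
The association is negative, so r = −0.791.

-0.791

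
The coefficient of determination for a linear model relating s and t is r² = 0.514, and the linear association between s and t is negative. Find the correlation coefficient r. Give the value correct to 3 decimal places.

-0.717

|r| = √0.514 = 0.717
The association is negative, so r = −0.717.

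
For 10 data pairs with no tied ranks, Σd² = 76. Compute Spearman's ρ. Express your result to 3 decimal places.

ρ = 1 − 6Σd² / [n(n²−1)] = 1 − 6×76 / (10×99)
  = 1 − 456/990 = 1 − 0.4606 ≈ 0.539

0.539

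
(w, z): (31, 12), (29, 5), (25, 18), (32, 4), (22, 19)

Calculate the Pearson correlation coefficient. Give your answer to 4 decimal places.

-0.8412

n = 5, Σw = 139, Σz = 58, Σw² = 3935, Σz² = 870, Σwz = 1513
nΣwz − ΣwΣz = 7565 − 8062 = -497
nΣw² − (Σw)² = 19675 − 19321 = 354; nΣz² − (Σz)² = 4350 − 3364 = 986
r = -497 / √(354 × 986) = -497 / 590.7995 ≈ -0.8412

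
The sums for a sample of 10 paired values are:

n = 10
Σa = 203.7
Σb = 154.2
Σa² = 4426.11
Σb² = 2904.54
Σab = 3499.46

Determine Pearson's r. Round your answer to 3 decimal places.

0.939

r = (nΣab − ΣaΣb) / √[(nΣa² − (Σa)²)(nΣb² − (Σb)²)]
Numerator: 10×3499.46 − 203.7×154.2 = 3584.06
Denominator: √[(44261.1 − 41493.69)(29045.4 − 23777.64)] = √[2767.41 × 5267.76] = 3818.1215
r = 3584.06 / 3818.1215 ≈ 0.939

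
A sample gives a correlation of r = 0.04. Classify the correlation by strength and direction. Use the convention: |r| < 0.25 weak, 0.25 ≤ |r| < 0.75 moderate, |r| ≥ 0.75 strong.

weak positive

r = 0.04 > 0 so the relationship is positive.
|r| = 0.04, which falls in the weak range.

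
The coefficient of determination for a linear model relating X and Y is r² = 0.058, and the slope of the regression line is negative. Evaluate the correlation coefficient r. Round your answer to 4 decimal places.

|r| = √0.058 = 0.2408
The association is negative, so r = −0.2408.

-0.2408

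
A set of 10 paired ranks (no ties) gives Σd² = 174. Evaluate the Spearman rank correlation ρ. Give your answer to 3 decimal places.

-0.055

ρ = 1 − 6Σd² / [n(n²−1)] = 1 − 6×174 / (10×99)
  = 1 − 1044/990 = 1 − 1.0545 ≈ -0.055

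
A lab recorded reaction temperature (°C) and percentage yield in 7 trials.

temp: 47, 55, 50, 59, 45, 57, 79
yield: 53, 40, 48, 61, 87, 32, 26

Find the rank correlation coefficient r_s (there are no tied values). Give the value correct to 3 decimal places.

-0.643

Rank temp: 2, 4, 3, 6, 1, 5, 7
Rank yield: 5, 3, 4, 6, 7, 2, 1
d = rank(temp) − rank(yield): -3, 1, -1, 0, -6, 3, 6; Σd² = 92
ρ = 1 − 6Σd² / [n(n²−1)] = 1 − 6×92 / (7×48) = 1 − 552/336 ≈ -0.643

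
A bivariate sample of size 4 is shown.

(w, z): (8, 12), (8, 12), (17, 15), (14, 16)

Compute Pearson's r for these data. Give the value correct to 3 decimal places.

0.889

n = 4, Σw = 47, Σz = 55, Σw² = 613, Σz² = 769, Σwz = 671
nΣwz − ΣwΣz = 2684 − 2585 = 99
nΣw² − (Σw)² = 2452 − 2209 = 243; nΣz² − (Σz)² = 3076 − 3025 = 51
r = 99 / √(243 × 51) = 99 / 111.3239 ≈ 0.889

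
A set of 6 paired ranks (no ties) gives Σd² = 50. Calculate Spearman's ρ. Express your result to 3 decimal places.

ρ = 1 − 6Σd² / [n(n²−1)] = 1 − 6×50 / (6×35)
  = 1 − 300/210 = 1 − 1.4286 ≈ -0.429

-0.429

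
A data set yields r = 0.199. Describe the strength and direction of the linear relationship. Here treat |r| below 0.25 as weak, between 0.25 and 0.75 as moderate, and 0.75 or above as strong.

weak positive

r = 0.199 > 0 so the relationship is positive.
|r| = 0.199, which falls in the weak range.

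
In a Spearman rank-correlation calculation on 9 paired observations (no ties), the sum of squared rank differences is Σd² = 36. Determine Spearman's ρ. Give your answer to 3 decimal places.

0.700

ρ = 1 − 6Σd² / [n(n²−1)] = 1 − 6×36 / (9×80)
  = 1 − 216/720 = 1 − 0.3000 ≈ 0.700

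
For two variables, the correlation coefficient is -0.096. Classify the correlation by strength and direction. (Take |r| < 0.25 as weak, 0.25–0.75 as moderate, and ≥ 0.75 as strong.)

weak negative

r = -0.096 < 0 so the relationship is negative.
|r| = 0.096, which falls in the weak range.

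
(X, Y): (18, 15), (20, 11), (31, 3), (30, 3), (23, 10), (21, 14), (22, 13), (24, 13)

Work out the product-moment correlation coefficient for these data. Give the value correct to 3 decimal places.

-0.926

n = 8, ΣX = 189, ΣY = 82, ΣX² = 4615, ΣY² = 998, ΣXY = 1795
nΣXY − ΣXΣY = 14360 − 15498 = -1138
nΣX² − (ΣX)² = 36920 − 35721 = 1199; nΣY² − (ΣY)² = 7984 − 6724 = 1260
r = -1138 / √(1199 × 1260) = -1138 / 1229.1216 ≈ -0.926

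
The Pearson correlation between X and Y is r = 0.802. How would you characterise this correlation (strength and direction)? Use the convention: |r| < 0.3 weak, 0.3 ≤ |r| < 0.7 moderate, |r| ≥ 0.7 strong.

r = 0.802 > 0 so the relationship is positive.
|r| = 0.802, which falls in the strong range.

strong positive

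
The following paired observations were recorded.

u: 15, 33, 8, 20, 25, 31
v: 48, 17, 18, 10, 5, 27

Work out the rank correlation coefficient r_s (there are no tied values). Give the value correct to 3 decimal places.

Rank u: 2, 6, 1, 3, 4, 5
Rank v: 6, 3, 4, 2, 1, 5
d = rank(u) − rank(v): -4, 3, -3, 1, 3, 0; Σd² = 44
ρ = 1 − 6Σd² / [n(n²−1)] = 1 − 6×44 / (6×35) = 1 − 264/210 ≈ -0.257

-0.257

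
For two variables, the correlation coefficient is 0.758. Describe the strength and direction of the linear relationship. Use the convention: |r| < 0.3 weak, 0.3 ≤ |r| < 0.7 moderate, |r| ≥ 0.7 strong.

r = 0.758 > 0 so the relationship is positive.
|r| = 0.758, which falls in the strong range.

strong positive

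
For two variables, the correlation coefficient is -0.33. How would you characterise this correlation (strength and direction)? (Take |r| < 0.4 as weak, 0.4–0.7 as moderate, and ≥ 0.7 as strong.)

weak negative

r = -0.33 < 0 so the relationship is negative.
|r| = 0.33, which falls in the weak range.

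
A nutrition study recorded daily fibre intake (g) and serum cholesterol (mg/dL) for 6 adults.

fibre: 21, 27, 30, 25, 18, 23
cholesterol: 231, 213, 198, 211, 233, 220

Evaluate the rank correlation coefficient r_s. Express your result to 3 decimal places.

Rank fibre: 2, 5, 6, 4, 1, 3
Rank cholesterol: 5, 3, 1, 2, 6, 4
d = rank(fibre) − rank(cholesterol): -3, 2, 5, 2, -5, -1; Σd² = 68
ρ = 1 − 6Σd² / [n(n²−1)] = 1 − 6×68 / (6×35) = 1 − 408/210 ≈ -0.943

-0.943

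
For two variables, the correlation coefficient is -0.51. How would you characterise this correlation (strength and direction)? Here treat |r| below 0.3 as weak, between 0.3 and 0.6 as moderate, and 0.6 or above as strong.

r = -0.51 < 0 so the relationship is negative.
|r| = 0.51, which falls in the moderate range.

moderate negative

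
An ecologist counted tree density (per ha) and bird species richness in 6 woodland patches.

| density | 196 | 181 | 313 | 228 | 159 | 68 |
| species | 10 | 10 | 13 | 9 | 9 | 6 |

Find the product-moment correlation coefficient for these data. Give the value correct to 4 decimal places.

0.9360

n = 6, Σx = 1145, Σy = 57, Σx² = 251035, Σy² = 567, Σxy = 11730
nΣxy − ΣxΣy = 70380 − 65265 = 5115
nΣx² − (Σx)² = 1506210 − 1311025 = 195185; nΣy² − (Σy)² = 3402 − 3249 = 153
r = 5115 / √(195185 × 153) = 5115 / 5464.7328 ≈ 0.9360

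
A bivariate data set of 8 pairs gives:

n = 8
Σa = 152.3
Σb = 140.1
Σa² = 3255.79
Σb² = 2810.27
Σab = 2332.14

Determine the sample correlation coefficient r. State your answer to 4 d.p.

-0.9395

r = (nΣab − ΣaΣb) / √[(nΣa² − (Σa)²)(nΣb² − (Σb)²)]
Numerator: 8×2332.14 − 152.3×140.1 = -2680.11
Denominator: √[(26046.32 − 23195.29)(22482.16 − 19628.01)] = √[2851.03 × 2854.15] = 2852.5896
r = -2680.11 / 2852.5896 ≈ -0.9395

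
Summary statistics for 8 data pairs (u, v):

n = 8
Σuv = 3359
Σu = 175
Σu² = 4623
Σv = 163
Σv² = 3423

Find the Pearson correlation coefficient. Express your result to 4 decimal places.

r = (nΣuv − ΣuΣv) / √[(nΣu² − (Σu)²)(nΣv² − (Σv)²)]
Numerator: 8×3359 − 175×163 = -1653
Denominator: √[(36984 − 30625)(27384 − 26569)] = √[6359 × 815] = 2276.5292
r = -1653 / 2276.5292 ≈ -0.7261

-0.7261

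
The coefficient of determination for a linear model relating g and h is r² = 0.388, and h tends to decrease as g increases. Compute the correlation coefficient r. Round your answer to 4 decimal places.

-0.6229

|r| = √0.388 = 0.6229
The association is negative, so r = −0.6229.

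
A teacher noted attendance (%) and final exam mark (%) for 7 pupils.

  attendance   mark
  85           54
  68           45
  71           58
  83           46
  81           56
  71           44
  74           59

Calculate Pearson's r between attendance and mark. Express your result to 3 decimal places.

0.184

n = 7, Σx = 533, Σy = 362, Σx² = 40857, Σy² = 18974, Σxy = 27612
nΣxy − ΣxΣy = 193284 − 192946 = 338
nΣx² − (Σx)² = 285999 − 284089 = 1910; nΣy² − (Σy)² = 132818 − 131044 = 1774
r = 338 / √(1910 × 1774) = 338 / 1840.7444 ≈ 0.184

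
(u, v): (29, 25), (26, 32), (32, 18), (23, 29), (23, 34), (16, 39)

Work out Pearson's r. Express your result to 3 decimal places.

n = 6, Σu = 149, Σv = 177, Σu² = 3855, Σv² = 5491, Σuv = 4206
nΣuv − ΣuΣv = 25236 − 26373 = -1137
nΣu² − (Σu)² = 23130 − 22201 = 929; nΣv² − (Σv)² = 32946 − 31329 = 1617
r = -1137 / √(929 × 1617) = -1137 / 1225.6398 ≈ -0.928

-0.928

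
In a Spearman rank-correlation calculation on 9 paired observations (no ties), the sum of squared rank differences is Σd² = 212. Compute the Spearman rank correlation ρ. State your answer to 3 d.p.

ρ = 1 − 6Σd² / [n(n²−1)] = 1 − 6×212 / (9×80)
  = 1 − 1272/720 = 1 − 1.7667 ≈ -0.767

-0.767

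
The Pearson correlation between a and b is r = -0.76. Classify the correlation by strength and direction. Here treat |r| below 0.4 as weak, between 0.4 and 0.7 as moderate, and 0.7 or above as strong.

r = -0.76 < 0 so the relationship is negative.
|r| = 0.76, which falls in the strong range.

strong negative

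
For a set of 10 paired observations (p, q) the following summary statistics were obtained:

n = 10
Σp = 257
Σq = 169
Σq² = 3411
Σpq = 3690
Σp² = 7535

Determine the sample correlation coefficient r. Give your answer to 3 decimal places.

r = (nΣpq − ΣpΣq) / √[(nΣp² − (Σp)²)(nΣq² − (Σq)²)]
Numerator: 10×3690 − 257×169 = -6533
Denominator: √[(75350 − 66049)(34110 − 28561)] = √[9301 × 5549] = 7184.0970
r = -6533 / 7184.0970 ≈ -0.909

-0.909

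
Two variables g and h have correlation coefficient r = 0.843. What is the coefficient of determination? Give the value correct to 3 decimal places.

0.711

r² = (0.843)² = 0.711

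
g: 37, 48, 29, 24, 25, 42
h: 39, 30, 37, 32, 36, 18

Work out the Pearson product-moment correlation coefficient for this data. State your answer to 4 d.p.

n = 6, Σg = 205, Σh = 192, Σg² = 7479, Σh² = 6434, Σgh = 6380
nΣgh − ΣgΣh = 38280 − 39360 = -1080
nΣg² − (Σg)² = 44874 − 42025 = 2849; nΣh² − (Σh)² = 38604 − 36864 = 1740
r = -1080 / √(2849 × 1740) = -1080 / 2226.4905 ≈ -0.4851

-0.4851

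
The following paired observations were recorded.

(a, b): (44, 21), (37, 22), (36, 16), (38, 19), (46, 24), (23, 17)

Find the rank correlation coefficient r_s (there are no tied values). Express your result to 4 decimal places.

Rank a: 5, 3, 2, 4, 6, 1
Rank b: 4, 5, 1, 3, 6, 2
d = rank(a) − rank(b): 1, -2, 1, 1, 0, -1; Σd² = 8
ρ = 1 − 6Σd² / [n(n²−1)] = 1 − 6×8 / (6×35) = 1 − 48/210 ≈ 0.7714

0.7714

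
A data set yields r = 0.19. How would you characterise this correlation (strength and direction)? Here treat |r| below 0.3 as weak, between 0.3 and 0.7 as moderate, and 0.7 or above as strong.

r = 0.19 > 0 so the relationship is positive.
|r| = 0.19, which falls in the weak range.

weak positive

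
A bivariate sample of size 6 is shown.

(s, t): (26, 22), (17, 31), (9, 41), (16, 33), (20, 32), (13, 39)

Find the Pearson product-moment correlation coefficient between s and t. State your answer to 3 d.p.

-0.967

n = 6, Σs = 101, Σt = 198, Σs² = 1871, Σt² = 6760, Σst = 3143
nΣst − ΣsΣt = 18858 − 19998 = -1140
nΣs² − (Σs)² = 11226 − 10201 = 1025; nΣt² − (Σt)² = 40560 − 39204 = 1356
r = -1140 / √(1025 × 1356) = -1140 / 1178.9402 ≈ -0.967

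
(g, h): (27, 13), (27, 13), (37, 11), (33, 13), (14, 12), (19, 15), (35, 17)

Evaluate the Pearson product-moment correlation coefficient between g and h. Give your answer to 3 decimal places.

0.076

n = 7, Σg = 192, Σh = 94, Σg² = 5698, Σh² = 1286, Σgh = 2586
nΣgh − ΣgΣh = 18102 − 18048 = 54
nΣg² − (Σg)² = 39886 − 36864 = 3022; nΣh² − (Σh)² = 9002 − 8836 = 166
r = 54 / √(3022 × 166) = 54 / 708.2740 ≈ 0.076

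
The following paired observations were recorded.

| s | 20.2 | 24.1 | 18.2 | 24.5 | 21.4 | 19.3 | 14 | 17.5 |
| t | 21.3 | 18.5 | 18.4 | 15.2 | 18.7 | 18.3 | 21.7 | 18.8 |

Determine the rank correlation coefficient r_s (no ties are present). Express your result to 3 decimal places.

-0.571

Rank s: 5, 7, 3, 8, 6, 4, 1, 2
Rank t: 7, 4, 3, 1, 5, 2, 8, 6
d = rank(s) − rank(t): -2, 3, 0, 7, 1, 2, -7, -4; Σd² = 132
ρ = 1 − 6Σd² / [n(n²−1)] = 1 − 6×132 / (8×63) = 1 − 792/504 ≈ -0.571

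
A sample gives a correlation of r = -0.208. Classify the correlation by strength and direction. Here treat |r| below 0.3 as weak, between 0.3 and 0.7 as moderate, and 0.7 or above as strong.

r = -0.208 < 0 so the relationship is negative.
|r| = 0.208, which falls in the weak range.

weak negative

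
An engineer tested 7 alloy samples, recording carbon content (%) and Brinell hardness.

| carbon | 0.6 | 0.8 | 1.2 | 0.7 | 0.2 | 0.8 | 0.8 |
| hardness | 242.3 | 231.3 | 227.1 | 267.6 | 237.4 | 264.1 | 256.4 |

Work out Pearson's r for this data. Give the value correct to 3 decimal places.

-0.122

n = 7, Σx = 5.1, Σy = 1726.2, Σx² = 4.25, Σy² = 427241.68, Σxy = 1254.14
nΣxy − ΣxΣy = 8778.98 − 8803.62 = -24.64
nΣx² − (Σx)² = 29.75 − 26.01 = 3.74; nΣy² − (Σy)² = 2990691.76 − 2979766.44 = 10925.32
r = -24.64 / √(3.74 × 10925.32) = -24.64 / 202.1403 ≈ -0.122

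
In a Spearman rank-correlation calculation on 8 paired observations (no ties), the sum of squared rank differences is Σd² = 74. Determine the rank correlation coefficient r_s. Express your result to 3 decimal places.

ρ = 1 − 6Σd² / [n(n²−1)] = 1 − 6×74 / (8×63)
  = 1 − 444/504 = 1 − 0.8810 ≈ 0.119

0.119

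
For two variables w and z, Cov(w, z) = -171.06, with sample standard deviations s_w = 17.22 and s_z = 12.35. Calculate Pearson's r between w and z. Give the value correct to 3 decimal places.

r = Cov(w,z) / (s_w · s_z) = -171.06 / (17.22 × 12.35)
  = -171.06 / 212.6670 ≈ -0.804

-0.804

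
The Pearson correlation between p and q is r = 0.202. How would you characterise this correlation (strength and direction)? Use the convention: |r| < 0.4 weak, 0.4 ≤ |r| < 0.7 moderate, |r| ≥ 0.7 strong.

weak positive

r = 0.202 > 0 so the relationship is positive.
|r| = 0.202, which falls in the weak range.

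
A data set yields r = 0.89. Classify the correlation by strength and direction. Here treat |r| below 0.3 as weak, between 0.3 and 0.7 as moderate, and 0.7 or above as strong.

strong positive

r = 0.89 > 0 so the relationship is positive.
|r| = 0.89, which falls in the strong range.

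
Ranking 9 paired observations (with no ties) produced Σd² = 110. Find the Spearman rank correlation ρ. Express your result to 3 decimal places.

0.083

ρ = 1 − 6Σd² / [n(n²−1)] = 1 − 6×110 / (9×80)
  = 1 − 660/720 = 1 − 0.9167 ≈ 0.083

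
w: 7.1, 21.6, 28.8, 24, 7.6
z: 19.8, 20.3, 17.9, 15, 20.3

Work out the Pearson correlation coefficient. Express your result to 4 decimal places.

n = 5, Σw = 89.1, Σz = 93.3, Σw² = 1980.17, Σz² = 1761.63, Σwz = 1608.86
nΣwz − ΣwΣz = 8044.3 − 8313.03 = -268.73
nΣw² − (Σw)² = 9900.85 − 7938.81 = 1962.04; nΣz² − (Σz)² = 8808.15 − 8704.89 = 103.26
r = -268.73 / √(1962.04 × 103.26) = -268.73 / 450.1114 ≈ -0.5970

-0.5970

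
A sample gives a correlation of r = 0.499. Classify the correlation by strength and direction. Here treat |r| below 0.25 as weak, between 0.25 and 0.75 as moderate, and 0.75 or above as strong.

r = 0.499 > 0 so the relationship is positive.
|r| = 0.499, which falls in the moderate range.

moderate positive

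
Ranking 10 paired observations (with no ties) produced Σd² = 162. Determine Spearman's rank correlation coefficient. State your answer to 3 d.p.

ρ = 1 − 6Σd² / [n(n²−1)] = 1 − 6×162 / (10×99)
  = 1 − 972/990 = 1 − 0.9818 ≈ 0.018

0.018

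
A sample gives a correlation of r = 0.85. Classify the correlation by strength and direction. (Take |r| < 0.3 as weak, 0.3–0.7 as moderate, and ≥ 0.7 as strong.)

strong positive

r = 0.85 > 0 so the relationship is positive.
|r| = 0.85, which falls in the strong range.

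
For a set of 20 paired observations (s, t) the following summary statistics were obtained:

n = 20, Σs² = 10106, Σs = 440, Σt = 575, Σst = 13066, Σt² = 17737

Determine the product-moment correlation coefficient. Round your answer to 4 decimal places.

0.5804

r = (nΣst − ΣsΣt) / √[(nΣs² − (Σs)²)(nΣt² − (Σt)²)]
Numerator: 20×13066 − 440×575 = 8320
Denominator: √[(202120 − 193600)(354740 − 330625)] = √[8520 × 24115] = 14333.8690
r = 8320 / 14333.8690 ≈ 0.5804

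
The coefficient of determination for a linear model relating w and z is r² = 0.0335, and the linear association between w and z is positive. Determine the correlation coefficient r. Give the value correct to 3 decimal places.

|r| = √0.0335 = 0.183
The association is positive, so r = 0.183.

0.183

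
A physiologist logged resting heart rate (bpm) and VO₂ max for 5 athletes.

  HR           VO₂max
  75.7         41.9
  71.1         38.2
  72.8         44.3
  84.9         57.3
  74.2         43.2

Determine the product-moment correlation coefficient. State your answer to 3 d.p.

n = 5, Σx = 378.7, Σy = 224.9, Σx² = 28799.19, Σy² = 10326.87, Σxy = 17183.1
nΣxy − ΣxΣy = 85915.5 − 85169.63 = 745.87
nΣx² − (Σx)² = 143995.95 − 143413.69 = 582.26; nΣy² − (Σy)² = 51634.35 − 50580.01 = 1054.34
r = 745.87 / √(582.26 × 1054.34) = 745.87 / 783.5177 ≈ 0.952

0.952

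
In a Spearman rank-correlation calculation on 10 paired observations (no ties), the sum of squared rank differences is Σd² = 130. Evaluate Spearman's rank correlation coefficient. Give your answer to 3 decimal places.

0.212

ρ = 1 − 6Σd² / [n(n²−1)] = 1 − 6×130 / (10×99)
  = 1 − 780/990 = 1 − 0.7879 ≈ 0.212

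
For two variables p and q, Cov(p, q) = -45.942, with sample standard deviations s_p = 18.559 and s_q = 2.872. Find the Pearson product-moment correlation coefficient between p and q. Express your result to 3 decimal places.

-0.862

r = Cov(p,q) / (s_p · s_q) = -45.942 / (18.559 × 2.872)
  = -45.942 / 53.3014 ≈ -0.862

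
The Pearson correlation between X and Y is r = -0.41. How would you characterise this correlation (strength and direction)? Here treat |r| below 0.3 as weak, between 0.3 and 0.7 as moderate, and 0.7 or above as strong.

r = -0.41 < 0 so the relationship is negative.
|r| = 0.41, which falls in the moderate range.

moderate negative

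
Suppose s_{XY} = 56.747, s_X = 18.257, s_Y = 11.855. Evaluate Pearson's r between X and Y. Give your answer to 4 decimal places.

0.2622

r = Cov(X,Y) / (s_X · s_Y) = 56.747 / (18.257 × 11.855)
  = 56.747 / 216.4367 ≈ 0.2622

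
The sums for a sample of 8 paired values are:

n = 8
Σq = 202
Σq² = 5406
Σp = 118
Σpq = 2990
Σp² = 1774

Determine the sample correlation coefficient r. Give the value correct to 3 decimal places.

r = (nΣpq − ΣpΣq) / √[(nΣp² − (Σp)²)(nΣq² − (Σq)²)]
Numerator: 8×2990 − 118×202 = 84
Denominator: √[(14192 − 13924)(43248 − 40804)] = √[268 × 2444] = 809.3158
r = 84 / 809.3158 ≈ 0.104

0.104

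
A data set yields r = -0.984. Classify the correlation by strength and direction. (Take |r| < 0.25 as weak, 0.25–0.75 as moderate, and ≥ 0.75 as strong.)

r = -0.984 < 0 so the relationship is negative.
|r| = 0.984, which falls in the strong range.

strong negative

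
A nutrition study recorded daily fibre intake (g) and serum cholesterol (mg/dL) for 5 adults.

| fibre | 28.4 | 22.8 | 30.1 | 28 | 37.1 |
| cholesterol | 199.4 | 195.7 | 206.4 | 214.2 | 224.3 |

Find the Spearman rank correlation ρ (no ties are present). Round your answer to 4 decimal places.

Rank fibre: 3, 1, 4, 2, 5
Rank cholesterol: 2, 1, 3, 4, 5
d = rank(fibre) − rank(cholesterol): 1, 0, 1, -2, 0; Σd² = 6
ρ = 1 − 6Σd² / [n(n²−1)] = 1 − 6×6 / (5×24) = 1 − 36/120 ≈ 0.7000

0.7000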